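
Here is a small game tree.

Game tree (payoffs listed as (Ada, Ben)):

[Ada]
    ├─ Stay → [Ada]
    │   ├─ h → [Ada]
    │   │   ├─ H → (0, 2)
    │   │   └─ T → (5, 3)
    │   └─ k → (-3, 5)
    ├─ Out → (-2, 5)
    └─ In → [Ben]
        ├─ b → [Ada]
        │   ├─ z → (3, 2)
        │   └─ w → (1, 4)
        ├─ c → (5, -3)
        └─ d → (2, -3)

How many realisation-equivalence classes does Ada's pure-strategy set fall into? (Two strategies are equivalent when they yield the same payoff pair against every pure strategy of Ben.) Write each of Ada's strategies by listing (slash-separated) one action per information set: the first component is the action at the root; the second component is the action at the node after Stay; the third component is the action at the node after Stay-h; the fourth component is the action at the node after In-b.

6

Ada has 24 pure strategies: Stay/h/H/z, Stay/h/H/w, Stay/h/T/z, Stay/h/T/w, Stay/k/H/z, Stay/k/H/w, Stay/k/T/z, Stay/k/T/w, Out/h/H/z, Out/h/H/w, Out/h/T/z, Out/h/T/w, Out/k/H/z, Out/k/H/w, Out/k/T/z, Out/k/T/w, In/h/H/z, In/h/H/w, In/h/T/z, In/h/T/w, In/k/H/z, In/k/H/w, In/k/T/z, In/k/T/w. Columns: b, c, d.
{Stay/h/H/z, Stay/h/H/w} → row (0,2) (0,2) (0,2)
{Stay/h/T/z, Stay/h/T/w} → row (5,3) (5,3) (5,3)
{Stay/k/H/z, Stay/k/H/w, Stay/k/T/z, Stay/k/T/w} → row (-3,5) (-3,5) (-3,5)
{Out/h/H/z, Out/h/H/w, Out/h/T/z, Out/h/T/w, Out/k/H/z, Out/k/H/w, Out/k/T/z, Out/k/T/w} → row (-2,5) (-2,5) (-2,5)
{In/h/H/z, In/h/T/z, In/k/H/z, In/k/T/z} → row (3,2) (5,-3) (2,-3)
{In/h/H/w, In/h/T/w, In/k/H/w, In/k/T/w} → row (1,4) (5,-3) (2,-3)
That's 6 distinct rows out of 24 strategies.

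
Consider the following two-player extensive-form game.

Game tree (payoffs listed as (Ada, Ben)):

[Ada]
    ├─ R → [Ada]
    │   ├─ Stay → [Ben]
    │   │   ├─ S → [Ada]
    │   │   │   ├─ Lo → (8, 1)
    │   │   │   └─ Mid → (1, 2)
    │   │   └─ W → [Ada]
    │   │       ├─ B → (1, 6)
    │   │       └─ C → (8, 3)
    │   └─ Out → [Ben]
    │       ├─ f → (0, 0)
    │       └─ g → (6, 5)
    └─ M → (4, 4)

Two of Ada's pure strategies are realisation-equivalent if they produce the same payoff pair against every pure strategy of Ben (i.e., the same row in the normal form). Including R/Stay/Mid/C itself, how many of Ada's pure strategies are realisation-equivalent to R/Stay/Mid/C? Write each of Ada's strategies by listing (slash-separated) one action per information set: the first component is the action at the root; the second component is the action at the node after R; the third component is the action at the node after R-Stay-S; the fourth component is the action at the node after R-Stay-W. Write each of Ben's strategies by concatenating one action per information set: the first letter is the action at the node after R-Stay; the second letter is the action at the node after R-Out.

1

Row for R/Stay/Mid/C (columns Sf, Sg, Wf, Wg): (1,2) (1,2) (8,3) (8,3).
Every one of Ada's information sets is on the play path for some reply by Ben when Ada follows R/Stay/Mid/C.
Changing the action at any of them therefore changes at least one column, so only R/Stay/Mid/C itself gives this row.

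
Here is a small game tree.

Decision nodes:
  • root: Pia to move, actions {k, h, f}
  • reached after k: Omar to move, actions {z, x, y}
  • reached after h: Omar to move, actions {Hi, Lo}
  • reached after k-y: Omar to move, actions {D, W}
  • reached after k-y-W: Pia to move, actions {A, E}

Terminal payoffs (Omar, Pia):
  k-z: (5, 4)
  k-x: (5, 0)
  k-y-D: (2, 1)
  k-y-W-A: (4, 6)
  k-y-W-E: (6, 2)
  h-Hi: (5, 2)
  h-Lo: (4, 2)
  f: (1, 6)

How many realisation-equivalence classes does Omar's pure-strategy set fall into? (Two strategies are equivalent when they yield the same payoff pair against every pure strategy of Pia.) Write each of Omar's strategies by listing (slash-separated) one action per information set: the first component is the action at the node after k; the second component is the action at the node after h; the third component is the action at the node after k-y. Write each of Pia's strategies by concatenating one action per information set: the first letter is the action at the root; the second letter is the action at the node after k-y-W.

8

Omar has 12 pure strategies: z/Hi/D, z/Hi/W, z/Lo/D, z/Lo/W, x/Hi/D, x/Hi/W, x/Lo/D, x/Lo/W, y/Hi/D, y/Hi/W, y/Lo/D, y/Lo/W. Columns: kA, kE, hA, hE, fA, fE.
{z/Hi/D, z/Hi/W} → row (5,4) (5,4) (5,2) (5,2) (1,6) (1,6)
{z/Lo/D, z/Lo/W} → row (5,4) (5,4) (4,2) (4,2) (1,6) (1,6)
{x/Hi/D, x/Hi/W} → row (5,0) (5,0) (5,2) (5,2) (1,6) (1,6)
{x/Lo/D, x/Lo/W} → row (5,0) (5,0) (4,2) (4,2) (1,6) (1,6)
{y/Hi/D} → row (2,1) (2,1) (5,2) (5,2) (1,6) (1,6)
{y/Hi/W} → row (4,6) (6,2) (5,2) (5,2) (1,6) (1,6)
{y/Lo/D} → row (2,1) (2,1) (4,2) (4,2) (1,6) (1,6)
{y/Lo/W} → row (4,6) (6,2) (4,2) (4,2) (1,6) (1,6)
That's 8 distinct rows out of 12 strategies.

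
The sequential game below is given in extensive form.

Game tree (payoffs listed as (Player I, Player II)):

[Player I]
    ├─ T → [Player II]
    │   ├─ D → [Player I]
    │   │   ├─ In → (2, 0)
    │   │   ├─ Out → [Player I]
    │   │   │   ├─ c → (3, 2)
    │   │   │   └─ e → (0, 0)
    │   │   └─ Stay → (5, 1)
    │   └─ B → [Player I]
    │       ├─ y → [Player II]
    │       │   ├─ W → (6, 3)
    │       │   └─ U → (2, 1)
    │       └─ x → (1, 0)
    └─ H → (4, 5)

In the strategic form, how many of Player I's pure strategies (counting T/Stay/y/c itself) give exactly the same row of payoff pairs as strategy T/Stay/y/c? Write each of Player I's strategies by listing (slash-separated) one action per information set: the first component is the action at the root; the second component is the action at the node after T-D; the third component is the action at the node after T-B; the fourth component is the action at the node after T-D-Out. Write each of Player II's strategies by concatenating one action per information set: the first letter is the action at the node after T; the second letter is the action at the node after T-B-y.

Row for T/Stay/y/c (columns DW, DU, BW, BU): (5,1) (5,1) (6,3) (2,1).
Under T/Stay/y/c, Player I's choice at the node after T-D-Out can never be reached regardless of what Player II does, so varying those choices leaves every outcome unchanged.
Holding the reachable choices fixed and varying the unreachable one freely already gives 2 equivalent strategies.
No other strategy reproduces this row, so those 2 are the full class: T/Stay/y/c, T/Stay/y/e.

2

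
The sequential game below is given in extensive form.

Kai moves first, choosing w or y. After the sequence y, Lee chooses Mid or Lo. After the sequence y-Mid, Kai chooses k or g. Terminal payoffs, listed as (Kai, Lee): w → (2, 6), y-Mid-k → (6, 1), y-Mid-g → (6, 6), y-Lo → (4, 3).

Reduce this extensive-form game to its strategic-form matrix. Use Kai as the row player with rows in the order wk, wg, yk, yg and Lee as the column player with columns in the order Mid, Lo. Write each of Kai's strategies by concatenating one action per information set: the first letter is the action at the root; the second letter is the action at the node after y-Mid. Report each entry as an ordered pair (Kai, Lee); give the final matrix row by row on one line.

wk: (2,6) (2,6) | wg: (2,6) (2,6) | yk: (6,1) (4,3) | yg: (6,6) (4,3)

          Mid       Lo
  wk    (2,6)    (2,6)
  wg    (2,6)    (2,6)
  yk    (6,1)    (4,3)
  yg    (6,6)    (4,3)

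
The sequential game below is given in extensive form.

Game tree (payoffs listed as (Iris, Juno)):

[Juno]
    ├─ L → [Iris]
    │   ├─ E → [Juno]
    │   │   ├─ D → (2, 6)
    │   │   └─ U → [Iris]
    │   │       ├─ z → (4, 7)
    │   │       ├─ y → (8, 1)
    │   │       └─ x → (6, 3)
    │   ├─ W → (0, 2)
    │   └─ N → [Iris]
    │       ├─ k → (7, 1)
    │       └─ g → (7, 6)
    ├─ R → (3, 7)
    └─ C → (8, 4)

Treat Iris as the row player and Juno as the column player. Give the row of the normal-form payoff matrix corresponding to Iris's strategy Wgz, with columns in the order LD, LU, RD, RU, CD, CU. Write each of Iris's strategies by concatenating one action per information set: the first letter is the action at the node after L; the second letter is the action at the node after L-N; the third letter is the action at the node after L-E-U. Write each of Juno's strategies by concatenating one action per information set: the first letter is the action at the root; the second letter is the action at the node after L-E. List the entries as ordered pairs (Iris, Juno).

vs LD: Juno plays L → Iris plays W at [L] → (0, 2)
vs LU: Juno plays L → Iris plays W at [L] → (0, 2)
vs RD: Juno plays R → (3, 7)
vs RU: Juno plays R → (3, 7)
vs CD: Juno plays C → (8, 4)
vs CU: Juno plays C → (8, 4)

(0,2) (0,2) (3,7) (3,7) (8,4) (8,4)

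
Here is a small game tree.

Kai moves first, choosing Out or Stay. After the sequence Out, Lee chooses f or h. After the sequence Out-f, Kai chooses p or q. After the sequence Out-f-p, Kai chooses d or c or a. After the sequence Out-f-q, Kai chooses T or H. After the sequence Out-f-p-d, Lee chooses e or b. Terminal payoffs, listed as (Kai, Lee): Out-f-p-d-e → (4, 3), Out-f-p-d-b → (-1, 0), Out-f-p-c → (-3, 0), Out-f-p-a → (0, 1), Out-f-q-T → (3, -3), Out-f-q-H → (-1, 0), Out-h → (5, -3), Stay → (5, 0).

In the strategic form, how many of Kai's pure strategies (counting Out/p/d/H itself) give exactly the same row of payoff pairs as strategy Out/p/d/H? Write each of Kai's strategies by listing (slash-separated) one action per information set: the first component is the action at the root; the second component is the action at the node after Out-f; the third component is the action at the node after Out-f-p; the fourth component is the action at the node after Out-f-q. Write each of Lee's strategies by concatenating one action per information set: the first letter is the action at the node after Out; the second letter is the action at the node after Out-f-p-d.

2

Row for Out/p/d/H (columns fe, fb, he, hb): (4,3) (-1,0) (5,-3) (5,-3).
Under Out/p/d/H, Kai's choice at the node after Out-f-q can never be reached regardless of what Lee does, so varying those choices leaves every outcome unchanged.
Holding the reachable choices fixed and varying the unreachable one freely already gives 2 equivalent strategies.
No other strategy reproduces this row, so those 2 are the full class: Out/p/d/T, Out/p/d/H.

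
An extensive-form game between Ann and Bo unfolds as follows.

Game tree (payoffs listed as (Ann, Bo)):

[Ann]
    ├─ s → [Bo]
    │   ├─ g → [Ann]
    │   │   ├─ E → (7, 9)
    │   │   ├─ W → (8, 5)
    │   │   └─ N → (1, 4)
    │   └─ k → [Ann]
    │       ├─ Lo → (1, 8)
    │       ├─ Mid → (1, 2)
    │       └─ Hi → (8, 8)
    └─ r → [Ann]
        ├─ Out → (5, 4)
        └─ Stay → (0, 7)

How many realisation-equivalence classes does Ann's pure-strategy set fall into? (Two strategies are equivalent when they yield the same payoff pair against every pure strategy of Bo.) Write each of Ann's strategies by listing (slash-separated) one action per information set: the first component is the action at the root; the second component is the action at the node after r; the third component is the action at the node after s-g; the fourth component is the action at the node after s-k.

11

Ann has 36 pure strategies: s/Out/E/Lo, s/Out/E/Mid, s/Out/E/Hi, s/Out/W/Lo, s/Out/W/Mid, s/Out/W/Hi, s/Out/N/Lo, s/Out/N/Mid, s/Out/N/Hi, s/Stay/E/Lo, s/Stay/E/Mid, s/Stay/E/Hi, s/Stay/W/Lo, s/Stay/W/Mid, s/Stay/W/Hi, s/Stay/N/Lo, s/Stay/N/Mid, s/Stay/N/Hi, r/Out/E/Lo, r/Out/E/Mid, r/Out/E/Hi, r/Out/W/Lo, r/Out/W/Mid, r/Out/W/Hi, r/Out/N/Lo, r/Out/N/Mid, r/Out/N/Hi, r/Stay/E/Lo, r/Stay/E/Mid, r/Stay/E/Hi, r/Stay/W/Lo, r/Stay/W/Mid, r/Stay/W/Hi, r/Stay/N/Lo, r/Stay/N/Mid, r/Stay/N/Hi. Columns: g, k.
{s/Out/E/Lo, s/Stay/E/Lo} → row (7,9) (1,8)
{s/Out/E/Mid, s/Stay/E/Mid} → row (7,9) (1,2)
{s/Out/E/Hi, s/Stay/E/Hi} → row (7,9) (8,8)
{s/Out/W/Lo, s/Stay/W/Lo} → row (8,5) (1,8)
{s/Out/W/Mid, s/Stay/W/Mid} → row (8,5) (1,2)
{s/Out/W/Hi, s/Stay/W/Hi} → row (8,5) (8,8)
{s/Out/N/Lo, s/Stay/N/Lo} → row (1,4) (1,8)
{s/Out/N/Mid, s/Stay/N/Mid} → row (1,4) (1,2)
{s/Out/N/Hi, s/Stay/N/Hi} → row (1,4) (8,8)
{r/Out/E/Lo, r/Out/E/Mid, r/Out/E/Hi, r/Out/W/Lo, r/Out/W/Mid, r/Out/W/Hi, r/Out/N/Lo, r/Out/N/Mid, r/Out/N/Hi} → row (5,4) (5,4)
{r/Stay/E/Lo, r/Stay/E/Mid, r/Stay/E/Hi, r/Stay/W/Lo, r/Stay/W/Mid, r/Stay/W/Hi, r/Stay/N/Lo, r/Stay/N/Mid, r/Stay/N/Hi} → row (0,7) (0,7)
That's 11 distinct rows out of 36 strategies.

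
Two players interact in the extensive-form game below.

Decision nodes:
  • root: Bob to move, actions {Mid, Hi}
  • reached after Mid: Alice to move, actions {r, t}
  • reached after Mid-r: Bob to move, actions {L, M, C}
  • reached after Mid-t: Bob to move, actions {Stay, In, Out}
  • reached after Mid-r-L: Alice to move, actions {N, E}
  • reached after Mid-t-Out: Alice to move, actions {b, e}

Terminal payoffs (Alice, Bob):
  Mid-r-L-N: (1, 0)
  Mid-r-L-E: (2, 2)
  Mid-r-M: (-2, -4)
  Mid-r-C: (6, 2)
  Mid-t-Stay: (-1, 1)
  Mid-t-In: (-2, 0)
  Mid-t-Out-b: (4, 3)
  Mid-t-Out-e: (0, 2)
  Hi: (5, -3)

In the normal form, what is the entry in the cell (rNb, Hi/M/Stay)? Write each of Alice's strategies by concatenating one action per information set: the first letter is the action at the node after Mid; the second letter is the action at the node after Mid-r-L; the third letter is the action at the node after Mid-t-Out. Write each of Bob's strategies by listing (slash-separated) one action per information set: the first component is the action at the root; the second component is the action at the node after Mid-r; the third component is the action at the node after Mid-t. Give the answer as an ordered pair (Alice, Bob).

(5, -3)

Trace the play path from the root:
  Bob plays Hi
→ terminal payoff (5, -3).
(Alice's choice at the node after Mid is never reached on this path, so it doesn't affect the outcome.)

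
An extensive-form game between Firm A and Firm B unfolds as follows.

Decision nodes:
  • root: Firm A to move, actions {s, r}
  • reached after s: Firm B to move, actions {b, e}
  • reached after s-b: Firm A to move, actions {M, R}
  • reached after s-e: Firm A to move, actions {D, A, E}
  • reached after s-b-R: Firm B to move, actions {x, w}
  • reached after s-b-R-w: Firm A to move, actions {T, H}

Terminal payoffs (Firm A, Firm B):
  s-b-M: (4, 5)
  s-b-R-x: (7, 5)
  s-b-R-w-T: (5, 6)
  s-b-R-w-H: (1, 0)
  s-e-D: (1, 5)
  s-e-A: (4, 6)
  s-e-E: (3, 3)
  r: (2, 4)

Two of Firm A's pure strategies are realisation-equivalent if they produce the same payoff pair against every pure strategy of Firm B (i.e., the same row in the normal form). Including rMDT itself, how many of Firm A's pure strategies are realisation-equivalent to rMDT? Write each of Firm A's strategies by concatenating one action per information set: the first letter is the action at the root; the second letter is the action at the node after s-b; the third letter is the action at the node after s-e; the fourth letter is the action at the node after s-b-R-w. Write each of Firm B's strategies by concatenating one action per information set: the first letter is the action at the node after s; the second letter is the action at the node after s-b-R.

Row for rMDT (columns bx, bw, ex, ew): (2,4) (2,4) (2,4) (2,4).
Under rMDT, Firm A's choice at the node after s-b and at the node after s-e and at the node after s-b-R-w can never be reached regardless of what Firm B does, so varying those choices leaves every outcome unchanged.
Holding the reachable choices fixed and varying the unreachable ones freely already gives 2 × 3 × 2 = 12 equivalent strategies.
No other strategy reproduces this row, so those 12 are the full class: rMDT, rMDH, rMAT, rMAH, rMET, rMEH, rRDT, rRDH, rRAT, rRAH, rRET, rREH.

12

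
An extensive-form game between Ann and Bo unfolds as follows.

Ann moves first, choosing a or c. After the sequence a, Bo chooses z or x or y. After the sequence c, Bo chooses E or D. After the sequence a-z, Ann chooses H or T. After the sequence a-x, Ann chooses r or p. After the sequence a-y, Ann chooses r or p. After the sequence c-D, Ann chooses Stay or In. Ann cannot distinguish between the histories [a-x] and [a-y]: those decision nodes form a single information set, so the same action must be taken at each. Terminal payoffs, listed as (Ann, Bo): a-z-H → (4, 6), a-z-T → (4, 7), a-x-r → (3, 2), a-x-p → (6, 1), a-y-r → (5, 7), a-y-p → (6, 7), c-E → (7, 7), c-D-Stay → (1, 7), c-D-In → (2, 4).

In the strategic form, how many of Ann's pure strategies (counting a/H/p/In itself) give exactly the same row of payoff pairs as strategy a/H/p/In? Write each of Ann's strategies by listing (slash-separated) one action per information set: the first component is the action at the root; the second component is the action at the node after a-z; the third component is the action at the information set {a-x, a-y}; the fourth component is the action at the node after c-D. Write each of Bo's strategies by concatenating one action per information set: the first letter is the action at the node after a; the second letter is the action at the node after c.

Row for a/H/p/In (columns zE, zD, xE, xD, yE, yD): (4,6) (4,6) (6,1) (6,1) (6,7) (6,7).
Under a/H/p/In, Ann's choice at the node after c-D can never be reached regardless of what Bo does, so varying those choices leaves every outcome unchanged.
Holding the reachable choices fixed and varying the unreachable one freely already gives 2 equivalent strategies.
No other strategy reproduces this row, so those 2 are the full class: a/H/p/Stay, a/H/p/In.

2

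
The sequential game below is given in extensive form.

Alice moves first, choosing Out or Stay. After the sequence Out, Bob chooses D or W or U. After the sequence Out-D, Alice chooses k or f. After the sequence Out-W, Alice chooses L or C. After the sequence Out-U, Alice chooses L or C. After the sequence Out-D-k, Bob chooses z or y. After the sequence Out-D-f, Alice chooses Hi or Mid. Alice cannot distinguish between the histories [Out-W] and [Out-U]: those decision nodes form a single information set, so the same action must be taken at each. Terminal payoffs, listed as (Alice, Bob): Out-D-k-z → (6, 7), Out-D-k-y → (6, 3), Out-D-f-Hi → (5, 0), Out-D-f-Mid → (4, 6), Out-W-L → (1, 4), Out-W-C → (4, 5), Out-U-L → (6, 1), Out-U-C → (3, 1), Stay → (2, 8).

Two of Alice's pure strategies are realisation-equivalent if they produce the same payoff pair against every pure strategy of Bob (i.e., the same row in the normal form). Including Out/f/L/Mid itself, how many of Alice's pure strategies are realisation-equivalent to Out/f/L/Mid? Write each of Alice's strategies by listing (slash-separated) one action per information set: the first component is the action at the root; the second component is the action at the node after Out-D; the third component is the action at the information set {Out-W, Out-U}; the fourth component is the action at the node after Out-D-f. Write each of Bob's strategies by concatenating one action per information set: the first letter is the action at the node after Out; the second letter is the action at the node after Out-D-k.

Row for Out/f/L/Mid (columns Dz, Dy, Wz, Wy, Uz, Uy): (4,6) (4,6) (1,4) (1,4) (6,1) (6,1).
Every one of Alice's information sets is on the play path for some reply by Bob when Alice follows Out/f/L/Mid.
Changing the action at any of them therefore changes at least one column, so only Out/f/L/Mid itself gives this row.

1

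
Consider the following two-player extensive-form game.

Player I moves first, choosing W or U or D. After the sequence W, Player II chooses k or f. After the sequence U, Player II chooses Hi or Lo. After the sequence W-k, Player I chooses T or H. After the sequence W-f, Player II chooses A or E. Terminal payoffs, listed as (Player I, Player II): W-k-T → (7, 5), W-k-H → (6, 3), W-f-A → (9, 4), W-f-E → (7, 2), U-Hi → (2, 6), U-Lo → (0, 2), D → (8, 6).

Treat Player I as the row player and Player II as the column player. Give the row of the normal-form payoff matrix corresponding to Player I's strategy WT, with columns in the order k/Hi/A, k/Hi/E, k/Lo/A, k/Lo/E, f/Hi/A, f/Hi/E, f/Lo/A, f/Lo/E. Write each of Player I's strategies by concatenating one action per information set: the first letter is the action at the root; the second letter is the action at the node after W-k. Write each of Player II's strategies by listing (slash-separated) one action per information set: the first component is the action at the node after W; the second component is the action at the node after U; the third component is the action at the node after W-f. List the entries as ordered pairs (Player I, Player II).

vs k/Hi/A: Player I plays W → Player II plays k at [W] → Player I plays T at [W-k] → (7, 5)
vs k/Hi/E: Player I plays W → Player II plays k at [W] → Player I plays T at [W-k] → (7, 5)
vs k/Lo/A: Player I plays W → Player II plays k at [W] → Player I plays T at [W-k] → (7, 5)
vs k/Lo/E: Player I plays W → Player II plays k at [W] → Player I plays T at [W-k] → (7, 5)
vs f/Hi/A: Player I plays W → Player II plays f at [W] → Player II plays A at [W-f] → (9, 4)
vs f/Hi/E: Player I plays W → Player II plays f at [W] → Player II plays E at [W-f] → (7, 2)
vs f/Lo/A: Player I plays W → Player II plays f at [W] → Player II plays A at [W-f] → (9, 4)
vs f/Lo/E: Player I plays W → Player II plays f at [W] → Player II plays E at [W-f] → (7, 2)

(7,5) (7,5) (7,5) (7,5) (9,4) (7,2) (9,4) (7,2)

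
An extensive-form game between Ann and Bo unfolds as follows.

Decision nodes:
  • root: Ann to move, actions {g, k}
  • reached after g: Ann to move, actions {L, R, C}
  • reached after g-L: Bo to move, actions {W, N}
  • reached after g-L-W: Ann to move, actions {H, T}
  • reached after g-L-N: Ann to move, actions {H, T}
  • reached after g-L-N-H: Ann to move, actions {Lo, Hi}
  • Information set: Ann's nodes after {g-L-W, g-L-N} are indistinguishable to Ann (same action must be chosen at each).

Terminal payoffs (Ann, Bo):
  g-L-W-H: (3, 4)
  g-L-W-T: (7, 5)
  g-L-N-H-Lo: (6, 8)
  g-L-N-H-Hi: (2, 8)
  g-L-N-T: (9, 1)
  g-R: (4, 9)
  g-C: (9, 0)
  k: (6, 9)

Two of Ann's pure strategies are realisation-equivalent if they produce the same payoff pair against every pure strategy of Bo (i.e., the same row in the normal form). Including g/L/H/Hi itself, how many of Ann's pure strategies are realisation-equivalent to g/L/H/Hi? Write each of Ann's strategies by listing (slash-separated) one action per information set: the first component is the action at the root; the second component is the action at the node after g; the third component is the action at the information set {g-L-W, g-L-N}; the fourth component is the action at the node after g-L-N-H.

Row for g/L/H/Hi (columns W, N): (3,4) (2,8).
Every one of Ann's information sets is on the play path for some reply by Bo when Ann follows g/L/H/Hi.
Changing the action at any of them therefore changes at least one column, so only g/L/H/Hi itself gives this row.

1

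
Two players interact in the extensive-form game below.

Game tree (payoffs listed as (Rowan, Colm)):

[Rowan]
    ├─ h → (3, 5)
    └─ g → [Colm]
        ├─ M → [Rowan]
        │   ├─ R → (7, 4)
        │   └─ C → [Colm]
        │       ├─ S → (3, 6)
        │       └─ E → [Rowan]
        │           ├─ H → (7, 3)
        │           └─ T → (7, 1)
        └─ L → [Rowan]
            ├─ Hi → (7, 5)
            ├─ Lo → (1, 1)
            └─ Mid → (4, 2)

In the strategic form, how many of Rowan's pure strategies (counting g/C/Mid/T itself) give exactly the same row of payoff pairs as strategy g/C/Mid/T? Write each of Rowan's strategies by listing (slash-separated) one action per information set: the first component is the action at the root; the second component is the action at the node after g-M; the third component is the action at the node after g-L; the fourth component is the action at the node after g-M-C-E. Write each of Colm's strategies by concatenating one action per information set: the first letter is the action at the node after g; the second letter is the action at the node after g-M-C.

1

Row for g/C/Mid/T (columns MS, ME, LS, LE): (3,6) (7,1) (4,2) (4,2).
Every one of Rowan's information sets is on the play path for some reply by Colm when Rowan follows g/C/Mid/T.
Changing the action at any of them therefore changes at least one column, so only g/C/Mid/T itself gives this row.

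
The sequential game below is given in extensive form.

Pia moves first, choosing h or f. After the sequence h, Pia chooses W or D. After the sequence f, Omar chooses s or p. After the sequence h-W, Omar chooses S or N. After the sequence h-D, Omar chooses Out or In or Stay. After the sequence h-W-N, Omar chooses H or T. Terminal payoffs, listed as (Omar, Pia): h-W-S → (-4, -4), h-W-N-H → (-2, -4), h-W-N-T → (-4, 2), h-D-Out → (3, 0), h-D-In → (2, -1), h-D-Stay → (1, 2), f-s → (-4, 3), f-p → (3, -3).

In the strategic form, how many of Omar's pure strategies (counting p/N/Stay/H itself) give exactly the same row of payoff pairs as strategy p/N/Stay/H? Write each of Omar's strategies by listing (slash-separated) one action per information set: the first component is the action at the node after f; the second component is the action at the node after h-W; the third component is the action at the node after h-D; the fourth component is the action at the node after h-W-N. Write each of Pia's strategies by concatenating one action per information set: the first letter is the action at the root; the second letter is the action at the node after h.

Row for p/N/Stay/H (columns hW, hD, fW, fD): (-2,-4) (1,2) (3,-3) (3,-3).
Every one of Omar's information sets is on the play path for some reply by Pia when Omar follows p/N/Stay/H.
Changing the action at any of them therefore changes at least one column, so only p/N/Stay/H itself gives this row.

1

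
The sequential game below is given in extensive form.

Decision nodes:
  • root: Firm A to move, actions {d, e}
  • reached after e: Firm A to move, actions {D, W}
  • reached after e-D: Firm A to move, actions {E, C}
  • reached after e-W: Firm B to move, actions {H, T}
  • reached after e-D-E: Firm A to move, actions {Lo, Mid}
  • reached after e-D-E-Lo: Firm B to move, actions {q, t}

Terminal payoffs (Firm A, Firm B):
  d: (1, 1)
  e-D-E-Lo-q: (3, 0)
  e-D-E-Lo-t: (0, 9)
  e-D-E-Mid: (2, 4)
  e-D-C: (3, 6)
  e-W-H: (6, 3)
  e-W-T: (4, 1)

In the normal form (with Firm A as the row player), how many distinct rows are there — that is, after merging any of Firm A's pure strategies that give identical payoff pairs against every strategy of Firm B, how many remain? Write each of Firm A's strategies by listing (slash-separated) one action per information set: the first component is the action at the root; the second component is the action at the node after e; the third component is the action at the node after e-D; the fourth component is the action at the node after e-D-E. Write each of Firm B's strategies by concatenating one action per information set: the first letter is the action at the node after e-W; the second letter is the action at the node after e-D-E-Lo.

Firm A has 16 pure strategies: d/D/E/Lo, d/D/E/Mid, d/D/C/Lo, d/D/C/Mid, d/W/E/Lo, d/W/E/Mid, d/W/C/Lo, d/W/C/Mid, e/D/E/Lo, e/D/E/Mid, e/D/C/Lo, e/D/C/Mid, e/W/E/Lo, e/W/E/Mid, e/W/C/Lo, e/W/C/Mid. Columns: Hq, Ht, Tq, Tt.
{d/D/E/Lo, d/D/E/Mid, d/D/C/Lo, d/D/C/Mid, d/W/E/Lo, d/W/E/Mid, d/W/C/Lo, d/W/C/Mid} → row (1,1) (1,1) (1,1) (1,1)
{e/D/E/Lo} → row (3,0) (0,9) (3,0) (0,9)
{e/D/E/Mid} → row (2,4) (2,4) (2,4) (2,4)
{e/D/C/Lo, e/D/C/Mid} → row (3,6) (3,6) (3,6) (3,6)
{e/W/E/Lo, e/W/E/Mid, e/W/C/Lo, e/W/C/Mid} → row (6,3) (6,3) (4,1) (4,1)
That's 5 distinct rows out of 16 strategies.

5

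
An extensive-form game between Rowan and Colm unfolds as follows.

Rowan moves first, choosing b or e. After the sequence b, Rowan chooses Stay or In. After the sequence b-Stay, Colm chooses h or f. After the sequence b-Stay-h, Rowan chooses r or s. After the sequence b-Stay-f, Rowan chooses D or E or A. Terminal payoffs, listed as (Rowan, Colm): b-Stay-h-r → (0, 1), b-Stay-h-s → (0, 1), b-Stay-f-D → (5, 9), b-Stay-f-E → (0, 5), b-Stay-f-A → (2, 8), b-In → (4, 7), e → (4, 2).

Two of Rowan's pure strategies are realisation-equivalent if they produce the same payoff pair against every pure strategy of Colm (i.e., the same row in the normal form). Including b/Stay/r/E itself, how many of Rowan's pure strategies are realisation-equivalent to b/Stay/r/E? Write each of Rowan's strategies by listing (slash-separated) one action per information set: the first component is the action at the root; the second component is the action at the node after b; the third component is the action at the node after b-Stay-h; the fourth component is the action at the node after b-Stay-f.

Row for b/Stay/r/E (columns h, f): (0,1) (0,5).
Every one of Rowan's information sets is on the play path for some reply by Colm when Rowan follows b/Stay/r/E.
Even so, b/Stay/s/E happens to produce the same payoff in every column — so 2 strategies share this row.

2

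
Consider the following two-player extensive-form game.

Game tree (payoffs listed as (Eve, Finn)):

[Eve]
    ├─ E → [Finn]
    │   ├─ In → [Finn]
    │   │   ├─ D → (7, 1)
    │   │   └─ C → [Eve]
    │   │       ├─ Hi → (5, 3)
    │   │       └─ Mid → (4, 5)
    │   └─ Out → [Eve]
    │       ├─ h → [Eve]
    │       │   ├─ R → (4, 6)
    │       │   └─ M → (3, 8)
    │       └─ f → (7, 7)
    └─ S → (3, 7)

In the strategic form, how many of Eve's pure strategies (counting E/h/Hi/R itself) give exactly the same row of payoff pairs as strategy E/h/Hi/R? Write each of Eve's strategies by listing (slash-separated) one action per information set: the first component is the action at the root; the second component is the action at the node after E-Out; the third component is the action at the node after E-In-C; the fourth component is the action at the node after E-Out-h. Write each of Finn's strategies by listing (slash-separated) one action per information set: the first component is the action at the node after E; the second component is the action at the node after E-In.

1

Row for E/h/Hi/R (columns In/D, In/C, Out/D, Out/C): (7,1) (5,3) (4,6) (4,6).
Every one of Eve's information sets is on the play path for some reply by Finn when Eve follows E/h/Hi/R.
Changing the action at any of them therefore changes at least one column, so only E/h/Hi/R itself gives this row.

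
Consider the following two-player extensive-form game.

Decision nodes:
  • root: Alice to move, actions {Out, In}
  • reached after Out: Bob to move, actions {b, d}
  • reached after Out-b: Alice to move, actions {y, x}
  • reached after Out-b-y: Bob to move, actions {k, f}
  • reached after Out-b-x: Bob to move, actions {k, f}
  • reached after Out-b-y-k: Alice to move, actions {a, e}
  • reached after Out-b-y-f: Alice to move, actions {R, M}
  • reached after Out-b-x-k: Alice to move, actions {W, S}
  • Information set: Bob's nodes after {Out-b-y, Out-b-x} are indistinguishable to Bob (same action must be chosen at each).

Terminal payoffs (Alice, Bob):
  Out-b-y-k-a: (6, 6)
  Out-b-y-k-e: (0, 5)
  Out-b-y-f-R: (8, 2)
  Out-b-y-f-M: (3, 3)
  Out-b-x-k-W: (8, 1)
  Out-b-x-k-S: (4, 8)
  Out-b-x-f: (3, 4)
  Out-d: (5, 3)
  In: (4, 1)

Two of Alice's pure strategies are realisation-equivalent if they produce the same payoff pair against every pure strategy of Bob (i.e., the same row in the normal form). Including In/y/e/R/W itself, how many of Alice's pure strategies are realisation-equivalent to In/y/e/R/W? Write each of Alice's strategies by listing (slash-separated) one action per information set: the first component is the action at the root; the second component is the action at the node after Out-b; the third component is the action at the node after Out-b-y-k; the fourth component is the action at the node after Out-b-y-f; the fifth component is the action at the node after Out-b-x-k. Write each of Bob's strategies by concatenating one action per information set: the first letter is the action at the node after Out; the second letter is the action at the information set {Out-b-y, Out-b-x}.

Row for In/y/e/R/W (columns bk, bf, dk, df): (4,1) (4,1) (4,1) (4,1).
Under In/y/e/R/W, Alice's choice at the node after Out-b and at the node after Out-b-y-k and at the node after Out-b-y-f and at the node after Out-b-x-k can never be reached regardless of what Bob does, so varying those choices leaves every outcome unchanged.
Holding the reachable choices fixed and varying the unreachable ones freely already gives 2 × 2 × 2 × 2 = 16 equivalent strategies.
No other strategy reproduces this row, so those 16 are the full class: In/y/a/R/W, In/y/a/R/S, In/y/a/M/W, In/y/a/M/S, In/y/e/R/W, In/y/e/R/S, In/y/e/M/W, In/y/e/M/S, In/x/a/R/W, In/x/a/R/S, In/x/a/M/W, In/x/a/M/S, In/x/e/R/W, In/x/e/R/S, In/x/e/M/W, In/x/e/M/S.

16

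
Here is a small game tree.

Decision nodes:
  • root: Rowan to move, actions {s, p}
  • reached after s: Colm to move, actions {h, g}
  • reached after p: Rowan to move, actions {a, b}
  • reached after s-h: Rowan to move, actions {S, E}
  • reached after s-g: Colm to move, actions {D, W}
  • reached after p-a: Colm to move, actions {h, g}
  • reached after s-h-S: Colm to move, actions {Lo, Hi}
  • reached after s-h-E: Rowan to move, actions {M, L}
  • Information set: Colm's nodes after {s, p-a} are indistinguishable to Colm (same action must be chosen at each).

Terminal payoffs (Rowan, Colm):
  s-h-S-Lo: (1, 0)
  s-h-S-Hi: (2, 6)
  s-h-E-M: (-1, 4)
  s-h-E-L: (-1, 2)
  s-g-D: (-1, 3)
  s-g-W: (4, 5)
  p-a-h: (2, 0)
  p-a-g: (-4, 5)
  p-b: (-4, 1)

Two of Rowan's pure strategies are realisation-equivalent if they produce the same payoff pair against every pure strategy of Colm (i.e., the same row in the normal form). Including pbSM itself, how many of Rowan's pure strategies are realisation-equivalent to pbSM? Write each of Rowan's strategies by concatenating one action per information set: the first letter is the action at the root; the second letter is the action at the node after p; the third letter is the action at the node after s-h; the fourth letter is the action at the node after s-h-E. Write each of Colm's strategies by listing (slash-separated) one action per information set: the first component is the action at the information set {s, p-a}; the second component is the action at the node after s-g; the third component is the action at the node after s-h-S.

Row for pbSM (columns h/D/Lo, h/D/Hi, h/W/Lo, h/W/Hi, g/D/Lo, g/D/Hi, g/W/Lo, g/W/Hi): (-4,1) (-4,1) (-4,1) (-4,1) (-4,1) (-4,1) (-4,1) (-4,1).
Under pbSM, Rowan's choice at the node after s-h and at the node after s-h-E can never be reached regardless of what Colm does, so varying those choices leaves every outcome unchanged.
Holding the reachable choices fixed and varying the unreachable ones freely already gives 2 × 2 = 4 equivalent strategies.
No other strategy reproduces this row, so those 4 are the full class: pbSM, pbSL, pbEM, pbEL.

4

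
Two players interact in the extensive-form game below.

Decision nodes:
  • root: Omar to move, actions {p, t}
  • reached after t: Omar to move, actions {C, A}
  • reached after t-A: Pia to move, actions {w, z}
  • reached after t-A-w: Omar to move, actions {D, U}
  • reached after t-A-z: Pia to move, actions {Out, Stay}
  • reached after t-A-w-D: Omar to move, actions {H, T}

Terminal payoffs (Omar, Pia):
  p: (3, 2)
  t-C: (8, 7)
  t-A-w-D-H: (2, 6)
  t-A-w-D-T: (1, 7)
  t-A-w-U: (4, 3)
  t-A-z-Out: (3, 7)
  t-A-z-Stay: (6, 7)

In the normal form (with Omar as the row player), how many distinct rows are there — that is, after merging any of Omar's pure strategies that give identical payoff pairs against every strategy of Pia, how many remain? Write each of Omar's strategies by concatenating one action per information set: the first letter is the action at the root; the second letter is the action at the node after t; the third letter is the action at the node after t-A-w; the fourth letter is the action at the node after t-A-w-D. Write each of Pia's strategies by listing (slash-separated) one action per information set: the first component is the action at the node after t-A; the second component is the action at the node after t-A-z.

Omar has 16 pure strategies: pCDH, pCDT, pCUH, pCUT, pADH, pADT, pAUH, pAUT, tCDH, tCDT, tCUH, tCUT, tADH, tADT, tAUH, tAUT. Columns: w/Out, w/Stay, z/Out, z/Stay.
{pCDH, pCDT, pCUH, pCUT, pADH, pADT, pAUH, pAUT} → row (3,2) (3,2) (3,2) (3,2)
{tCDH, tCDT, tCUH, tCUT} → row (8,7) (8,7) (8,7) (8,7)
{tADH} → row (2,6) (2,6) (3,7) (6,7)
{tADT} → row (1,7) (1,7) (3,7) (6,7)
{tAUH, tAUT} → row (4,3) (4,3) (3,7) (6,7)
That's 5 distinct rows out of 16 strategies.

5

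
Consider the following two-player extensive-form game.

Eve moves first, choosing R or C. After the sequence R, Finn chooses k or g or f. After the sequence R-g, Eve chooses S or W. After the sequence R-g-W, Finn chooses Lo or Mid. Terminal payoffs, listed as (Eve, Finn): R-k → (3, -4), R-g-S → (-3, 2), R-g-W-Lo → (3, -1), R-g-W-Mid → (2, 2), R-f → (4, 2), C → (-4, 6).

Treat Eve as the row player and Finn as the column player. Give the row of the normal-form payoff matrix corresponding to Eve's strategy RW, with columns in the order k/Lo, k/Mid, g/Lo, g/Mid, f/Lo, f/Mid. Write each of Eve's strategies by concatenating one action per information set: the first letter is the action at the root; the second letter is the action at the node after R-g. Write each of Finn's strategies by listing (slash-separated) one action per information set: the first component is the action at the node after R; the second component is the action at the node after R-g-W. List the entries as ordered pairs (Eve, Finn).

vs k/Lo: Eve plays R → Finn plays k at [R] → (3, -4)
vs k/Mid: Eve plays R → Finn plays k at [R] → (3, -4)
vs g/Lo: Eve plays R → Finn plays g at [R] → Eve plays W at [R-g] → Finn plays Lo at [R-g-W] → (3, -1)
vs g/Mid: Eve plays R → Finn plays g at [R] → Eve plays W at [R-g] → Finn plays Mid at [R-g-W] → (2, 2)
vs f/Lo: Eve plays R → Finn plays f at [R] → (4, 2)
vs f/Mid: Eve plays R → Finn plays f at [R] → (4, 2)

(3,-4) (3,-4) (3,-1) (2,2) (4,2) (4,2)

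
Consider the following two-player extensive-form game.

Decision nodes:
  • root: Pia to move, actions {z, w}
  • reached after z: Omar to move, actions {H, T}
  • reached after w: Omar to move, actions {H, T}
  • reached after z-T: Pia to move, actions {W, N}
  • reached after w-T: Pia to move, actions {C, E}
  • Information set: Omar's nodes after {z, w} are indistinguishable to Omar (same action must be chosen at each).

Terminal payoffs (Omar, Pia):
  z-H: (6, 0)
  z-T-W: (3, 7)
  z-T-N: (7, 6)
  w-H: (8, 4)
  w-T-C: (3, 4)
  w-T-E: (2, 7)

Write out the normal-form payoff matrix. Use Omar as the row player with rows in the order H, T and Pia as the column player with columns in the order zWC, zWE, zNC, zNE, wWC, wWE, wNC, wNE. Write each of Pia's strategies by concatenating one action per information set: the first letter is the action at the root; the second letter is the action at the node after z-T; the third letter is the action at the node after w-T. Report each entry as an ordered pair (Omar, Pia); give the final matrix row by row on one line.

          zWC      zWE      zNC      zNE      wWC      wWE      wNC      wNE
   H    (6,0)    (6,0)    (6,0)    (6,0)    (8,4)    (8,4)    (8,4)    (8,4)
   T    (3,7)    (3,7)    (7,6)    (7,6)    (3,4)    (2,7)    (3,4)    (2,7)

H: (6,0) (6,0) (6,0) (6,0) (8,4) (8,4) (8,4) (8,4) | T: (3,7) (3,7) (7,6) (7,6) (3,4) (2,7) (3,4) (2,7)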